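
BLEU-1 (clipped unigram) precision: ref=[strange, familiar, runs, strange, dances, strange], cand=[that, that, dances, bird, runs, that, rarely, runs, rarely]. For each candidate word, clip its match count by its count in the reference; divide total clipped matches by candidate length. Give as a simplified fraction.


Reference word counts: {'dances': 1, 'familiar': 1, 'runs': 1, 'strange': 3}
Checking each candidate word (with clipping):
  'that' -> not in reference -> no match (matches: 0)
  'that' -> not in reference -> no match (matches: 0)
  'dances' -> in reference (ref count 1, used 1/1) -> match (matches: 1)
  'bird' -> not in reference -> no match (matches: 1)
  'runs' -> in reference (ref count 1, used 1/1) -> match (matches: 2)
  'that' -> not in reference -> no match (matches: 2)
  'rarely' -> not in reference -> no match (matches: 2)
  'runs' -> ref count 1 already used up (1/1) -> clipped, no match (matches: 2)
  'rarely' -> not in reference -> no match (matches: 2)
Clipped matches: 2, Candidate length: 9
Precision = 2/9

2/9


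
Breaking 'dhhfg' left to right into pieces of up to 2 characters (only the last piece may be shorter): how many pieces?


'dhhfg' has 5 characters.
Chunking with max size 2:
  Chunk 1: 'dh' (positions 0-1)
  Chunk 2: 'hf' (positions 2-3)
  Chunk 3: 'g' (positions 4-4)
Total chunks: ceil(5 / 2) = 3

3


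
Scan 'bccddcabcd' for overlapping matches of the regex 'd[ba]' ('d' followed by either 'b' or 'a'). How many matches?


Pattern: d[ba] means 'd' followed by either 'b' or 'a'.
Scanning 'bccddcabcd' position-by-position:
  Pos 0: window 'bc' -> no
  Pos 1: window 'cc' -> no
  Pos 2: window 'cd' -> no
  Pos 3: window 'dd' -> no
  Pos 4: window 'dc' -> no
  Pos 5: window 'ca' -> no
  Pos 6: window 'ab' -> no
  Pos 7: window 'bc' -> no
  Pos 8: window 'cd' -> no
  Pos 9: window 'd' -> no
Total matches: 0

0


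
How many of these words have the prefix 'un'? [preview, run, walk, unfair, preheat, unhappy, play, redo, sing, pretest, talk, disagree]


Checking each word for prefix 'un':
  'preview' -> no (count: 0)
  'run' -> no (count: 0)
  'walk' -> no (count: 0)
  'unfair' -> YES, starts with 'un' (count: 1)
  'preheat' -> no (count: 1)
  'unhappy' -> YES, starts with 'un' (count: 2)
  'play' -> no (count: 2)
  'redo' -> no (count: 2)
  'sing' -> no (count: 2)
  'pretest' -> no (count: 2)
  'talk' -> no (count: 2)
  'disagree' -> no (count: 2)
Total with prefix 'un': 2

2


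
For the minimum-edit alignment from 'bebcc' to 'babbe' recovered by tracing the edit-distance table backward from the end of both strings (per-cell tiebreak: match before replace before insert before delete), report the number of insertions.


Edit distance = 3. Backtracking from cell (5, 5) with preference match > replace > insert > delete,
then listing the resulting alignment 'bebcc' -> 'babbe' left to right:
  Step 1: keep 'b'
  Step 2: replace e->a
  Step 3: keep 'b'
  Step 4: replace c->b
  Step 5: replace c->e
Total insertions: 0

0


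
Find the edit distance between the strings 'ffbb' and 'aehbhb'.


Building DP table for s1='ffbb' (len 4) and s2='aehbhb' (len 6):
       a  e  h  b  h  b
    0  1  2  3  4  5  6
  f 1  1  2  3  4  5  6
  f 2  2  2  3  4  5  6
  b 3  3  3  3  3  4  5
  b 4  4  4  4  3  4  4
Edit distance = dp[4][6] = 4

4


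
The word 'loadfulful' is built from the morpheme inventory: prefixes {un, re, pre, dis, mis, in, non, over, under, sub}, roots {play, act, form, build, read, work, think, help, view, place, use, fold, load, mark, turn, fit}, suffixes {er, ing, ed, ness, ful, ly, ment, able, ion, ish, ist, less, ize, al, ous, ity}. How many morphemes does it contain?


Segmenting 'loadfulful' against the inventory:
  'load' -> root (morpheme 1)
  'ful' -> suffix (morpheme 2)
  'ful' -> suffix (morpheme 3)
Total morphemes: 3

3


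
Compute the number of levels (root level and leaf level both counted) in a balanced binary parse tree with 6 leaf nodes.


In a balanced binary tree with n leaves the deepest leaf is ceil(log2(n)) edges below the root,
so counting node levels inclusive of root and leaves gives ceil(log2(n)) + 1 levels.
log2(6) = 2.5850
ceil(2.5850) = 3
levels = 3 + 1 = 4

4


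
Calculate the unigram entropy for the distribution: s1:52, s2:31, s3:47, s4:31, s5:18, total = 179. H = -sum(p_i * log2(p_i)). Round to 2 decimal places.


Computing entropy H = -sum(p_i * log2(p_i)):
  s1: p = 52/179 = 0.2905, -p*log2(p) = 0.5181
  s2: p = 31/179 = 0.1732, -p*log2(p) = 0.4381
  s3: p = 47/179 = 0.2626, -p*log2(p) = 0.5066
  s4: p = 31/179 = 0.1732, -p*log2(p) = 0.4381
  s5: p = 18/179 = 0.1006, -p*log2(p) = 0.3332
H = sum of terms = 2.2341
Rounded to 2 decimals: 2.23

2.23


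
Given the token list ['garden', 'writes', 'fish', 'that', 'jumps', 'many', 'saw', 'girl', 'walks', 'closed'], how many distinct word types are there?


Listing all tokens and tracking unique types:
  Token 1: 'garden' -> NEW (unique so far: 1)
  Token 2: 'writes' -> NEW (unique so far: 2)
  Token 3: 'fish' -> NEW (unique so far: 3)
  Token 4: 'that' -> NEW (unique so far: 4)
  Token 5: 'jumps' -> NEW (unique so far: 5)
  Token 6: 'many' -> NEW (unique so far: 6)
  Token 7: 'saw' -> NEW (unique so far: 7)
  Token 8: 'girl' -> NEW (unique so far: 8)
  Token 9: 'walks' -> NEW (unique so far: 9)
  Token 10: 'closed' -> NEW (unique so far: 10)
Unique types: ('closed', 'fish', 'garden', 'girl', 'jumps', 'many', 'saw', 'that', 'walks', 'writes')
Vocabulary size: 10

10


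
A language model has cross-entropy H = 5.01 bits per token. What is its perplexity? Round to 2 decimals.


Perplexity formula: PP = 2^H
H = 5.01
PP = 2^5.01
Decompose: 2^5.01 = 2^5 * 2^0.01
2^5 = 32, 2^0.01 ~ 1.0069556
PP ~ 32 * 1.0069556 = 32.2225792
Rounded to 2 decimals: 32.22

32.22


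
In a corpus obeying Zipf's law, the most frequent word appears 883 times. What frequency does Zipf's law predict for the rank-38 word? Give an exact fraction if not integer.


Zipf's law: freq(rank) = f1 / rank
f1 = 883, rank = 38
freq = 883 / 38
GCD(883, 38) = 1
Simplified: 883/38

883/38


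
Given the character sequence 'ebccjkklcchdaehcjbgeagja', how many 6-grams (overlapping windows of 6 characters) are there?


String 'ebccjkklcchdaehcjbgeagja' has length L = 24.
Number of overlapping n-grams = L - n + 1
Substituting: 24 - 6 + 1 = 19

19


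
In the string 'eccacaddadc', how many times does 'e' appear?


Scanning 'eccacaddadc' for 'e':
  Position 0: 'e' -> MATCH (count: 1)
Total occurrences of 'e': 1

1


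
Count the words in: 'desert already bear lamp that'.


Counting words by splitting on spaces:
  Word 1: 'desert'
  Word 2: 'already'
  Word 3: 'bear'
  Word 4: 'lamp'
  Word 5: 'that'
Total words: 5

5


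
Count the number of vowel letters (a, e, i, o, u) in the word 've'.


Scanning each character of 've':
  Position 1: 'v' -> consonant (running count: 0)
  Position 2: 'e' -> vowel (running count: 1)
Total vowels: 1

1


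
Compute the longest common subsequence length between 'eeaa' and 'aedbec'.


DP table for LCS of 'eeaa' and 'aedbec':
       a  e  d  b  e  c
    0  0  0  0  0  0  0
  e 0  0  1  1  1  1  1
  e 0  0  1  1  1  2  2
  a 0  1  1  1  1  2  2
  a 0  1  1  1  1  2  2
LCS: 'ee'
LCS length = 2

2


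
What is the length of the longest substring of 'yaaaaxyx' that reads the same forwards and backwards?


Scanning 'yaaaaxyx' for palindromic substrings.
Substring at positions 1-4: 'aaaa'.
Check: reverse('aaaa') = 'aaaa' -> palindrome confirmed.
Neighbouring characters ('y' / 'x') break symmetry, so it cannot extend further.
No longer palindromic substring exists; longest length = 4

4


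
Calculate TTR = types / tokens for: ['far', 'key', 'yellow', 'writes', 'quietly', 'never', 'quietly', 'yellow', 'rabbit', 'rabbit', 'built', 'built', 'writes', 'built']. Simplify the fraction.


Tokens: 14
Unique types: ('built', 'far', 'key', 'never', 'quietly', 'rabbit', 'writes', 'yellow') = 8
TTR = 8/14
Simplify: divide both by 2 -> 4/7
TTR = 4/7

4/7


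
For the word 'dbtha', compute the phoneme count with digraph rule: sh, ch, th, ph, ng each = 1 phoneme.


Parsing 'dbtha' greedily, digraphs first:
  'd' -> consonant phoneme (phonemes so far: 1)
  'b' -> consonant phoneme (phonemes so far: 2)
  'th' -> digraph (1 consonant phoneme) (phonemes so far: 3)
  'a' -> vowel phoneme (phonemes so far: 4)
Total phonemes: 4

4


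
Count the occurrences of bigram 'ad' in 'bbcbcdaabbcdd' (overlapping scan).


Scanning 'bbcbcdaabbcdd' for bigram 'ad':
  Position 0: 'bb' -> no
  Position 1: 'bc' -> no
  Position 2: 'cb' -> no
  Position 3: 'bc' -> no
  Position 4: 'cd' -> no
  Position 5: 'da' -> no
  Position 6: 'aa' -> no
  Position 7: 'ab' -> no
  Position 8: 'bb' -> no
  Position 9: 'bc' -> no
  Position 10: 'cd' -> no
  Position 11: 'dd' -> no
Total matches: 0

0


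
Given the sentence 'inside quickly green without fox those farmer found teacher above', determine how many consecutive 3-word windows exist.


Word trigrams from [10] words:
  Trigram 1: (inside quickly green)
  Trigram 2: (quickly green without)
  Trigram 3: (green without fox)
  Trigram 4: (without fox those)
  Trigram 5: (fox those farmer)
  Trigram 6: (those farmer found)
  Trigram 7: (farmer found teacher)
  Trigram 8: (found teacher above)
Total word trigrams: 10 - 2 = 8

8


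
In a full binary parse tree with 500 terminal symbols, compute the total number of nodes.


Leaf nodes (terminals): 500
Internal nodes = n - 1 = 500 - 1 = 499
Total = leaves + internal = 500 + 499 = 999

999


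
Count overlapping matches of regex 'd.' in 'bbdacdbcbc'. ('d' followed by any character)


Pattern: d. means 'd' followed by any character.
Scanning 'bbdacdbcbc' position-by-position:
  Pos 0: window 'bb' -> no
  Pos 1: window 'bd' -> no
  Pos 2: window 'da' -> MATCH
  Pos 3: window 'ac' -> no
  Pos 4: window 'cd' -> no
  Pos 5: window 'db' -> MATCH
  Pos 6: window 'bc' -> no
  Pos 7: window 'cb' -> no
  Pos 8: window 'bc' -> no
  Pos 9: window 'c' -> no
Total matches: 2

2


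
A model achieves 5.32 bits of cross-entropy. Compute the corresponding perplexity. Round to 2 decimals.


Perplexity formula: PP = 2^H
H = 5.32
PP = 2^5.32
Decompose: 2^5.32 = 2^5 * 2^0.32
2^5 = 32, 2^0.32 ~ 1.2483305
PP ~ 32 * 1.2483305 = 39.9465760
Rounded to 2 decimals: 39.95

39.95


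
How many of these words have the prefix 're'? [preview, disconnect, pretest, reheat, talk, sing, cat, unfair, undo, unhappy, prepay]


Checking each word for prefix 're':
  'preview' -> no (count: 0)
  'disconnect' -> no (count: 0)
  'pretest' -> no (count: 0)
  'reheat' -> YES, starts with 're' (count: 1)
  'talk' -> no (count: 1)
  'sing' -> no (count: 1)
  'cat' -> no (count: 1)
  'unfair' -> no (count: 1)
  'undo' -> no (count: 1)
  'unhappy' -> no (count: 1)
  'prepay' -> no (count: 1)
Total with prefix 're': 1

1


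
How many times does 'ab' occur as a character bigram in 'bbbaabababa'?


Scanning 'bbbaabababa' for bigram 'ab':
  Position 0: 'bb' -> no
  Position 1: 'bb' -> no
  Position 2: 'ba' -> no
  Position 3: 'aa' -> no
  Position 4: 'ab' -> MATCH
  Position 5: 'ba' -> no
  Position 6: 'ab' -> MATCH
  Position 7: 'ba' -> no
  Position 8: 'ab' -> MATCH
  Position 9: 'ba' -> no
Total matches: 3

3


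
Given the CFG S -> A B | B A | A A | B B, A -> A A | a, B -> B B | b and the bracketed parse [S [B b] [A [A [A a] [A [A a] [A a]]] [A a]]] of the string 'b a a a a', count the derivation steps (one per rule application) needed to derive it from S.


Every bracketed nonterminal node [X ...] in the tree is produced by exactly one rule application.
Reading the tree off as a leftmost derivation:
  Step 1: S  =>  B A   (applied S -> B A)
  Step 2: B A  =>  b A   (applied B -> b)
  Step 3: b A  =>  b A A   (applied A -> A A)
  Step 4: b A A  =>  b A A A   (applied A -> A A)
  Step 5: b A A A  =>  b a A A   (applied A -> a)
  Step 6: b a A A  =>  b a A A A   (applied A -> A A)
  Step 7: b a A A A  =>  b a a A A   (applied A -> a)
  Step 8: b a a A A  =>  b a a a A   (applied A -> a)
  Step 9: b a a a A  =>  b a a a a   (applied A -> a)
Final yield: b a a a a
Total rewrite steps: 9

9


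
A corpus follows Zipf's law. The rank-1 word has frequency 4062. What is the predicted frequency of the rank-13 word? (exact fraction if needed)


Zipf's law: freq(rank) = f1 / rank
f1 = 4062, rank = 13
freq = 4062 / 13
GCD(4062, 13) = 1
Simplified: 4062/13

4062/13


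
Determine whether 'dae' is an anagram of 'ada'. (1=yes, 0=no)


Sort characters of 'dae': 'ade'
Sort characters of 'ada': 'aad'
Sorted forms differ -> they are NOT anagrams
Result: 0

0


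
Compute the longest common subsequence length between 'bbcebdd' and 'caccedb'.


DP table for LCS of 'bbcebdd' and 'caccedb':
       c  a  c  c  e  d  b
    0  0  0  0  0  0  0  0
  b 0  0  0  0  0  0  0  1
  b 0  0  0  0  0  0  0  1
  c 0  1  1  1  1  1  1  1
  e 0  1  1  1  1  2  2  2
  b 0  1  1  1  1  2  2  3
  d 0  1  1  1  1  2  3  3
  d 0  1  1  1  1  2  3  3
LCS: 'ceb'
LCS length = 3

3


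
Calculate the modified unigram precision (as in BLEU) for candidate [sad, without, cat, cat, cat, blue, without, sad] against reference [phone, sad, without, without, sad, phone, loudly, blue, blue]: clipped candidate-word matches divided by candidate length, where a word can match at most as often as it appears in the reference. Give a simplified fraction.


Reference word counts: {'blue': 2, 'loudly': 1, 'phone': 2, 'sad': 2, 'without': 2}
Checking each candidate word (with clipping):
  'sad' -> in reference (ref count 2, used 1/2) -> match (matches: 1)
  'without' -> in reference (ref count 2, used 1/2) -> match (matches: 2)
  'cat' -> not in reference -> no match (matches: 2)
  'cat' -> not in reference -> no match (matches: 2)
  'cat' -> not in reference -> no match (matches: 2)
  'blue' -> in reference (ref count 2, used 1/2) -> match (matches: 3)
  'without' -> in reference (ref count 2, used 2/2) -> match (matches: 4)
  'sad' -> in reference (ref count 2, used 2/2) -> match (matches: 5)
Clipped matches: 5, Candidate length: 8
Precision = 5/8

5/8


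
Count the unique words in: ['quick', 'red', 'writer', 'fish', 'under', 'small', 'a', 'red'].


Listing all tokens and tracking unique types:
  Token 1: 'quick' -> NEW (unique so far: 1)
  Token 2: 'red' -> NEW (unique so far: 2)
  Token 3: 'writer' -> NEW (unique so far: 3)
  Token 4: 'fish' -> NEW (unique so far: 4)
  Token 5: 'under' -> NEW (unique so far: 5)
  Token 6: 'small' -> NEW (unique so far: 6)
  Token 7: 'a' -> NEW (unique so far: 7)
  Token 8: 'red' -> duplicate (unique so far: 7)
Unique types: ('a', 'fish', 'quick', 'red', 'small', 'under', 'writer')
Vocabulary size: 7

7


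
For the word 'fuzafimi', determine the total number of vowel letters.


Scanning each character of 'fuzafimi':
  Position 1: 'f' -> consonant (running count: 0)
  Position 2: 'u' -> vowel (running count: 1)
  Position 3: 'z' -> consonant (running count: 1)
  Position 4: 'a' -> vowel (running count: 2)
  Position 5: 'f' -> consonant (running count: 2)
  Position 6: 'i' -> vowel (running count: 3)
  Position 7: 'm' -> consonant (running count: 3)
  Position 8: 'i' -> vowel (running count: 4)
Total vowels: 4

4


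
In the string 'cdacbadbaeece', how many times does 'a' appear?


Scanning 'cdacbadbaeece' for 'a':
  Position 2: 'a' -> MATCH (count: 1)
  Position 5: 'a' -> MATCH (count: 2)
  Position 8: 'a' -> MATCH (count: 3)
Total occurrences of 'a': 3

3


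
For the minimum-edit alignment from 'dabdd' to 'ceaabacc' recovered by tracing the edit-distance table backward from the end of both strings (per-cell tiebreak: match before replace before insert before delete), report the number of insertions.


Edit distance = 6. Backtracking from cell (5, 8) with preference match > replace > insert > delete,
then listing the resulting alignment 'dabdd' -> 'ceaabacc' left to right:
  Step 1: insert 'c' [insertion #1]
  Step 2: insert 'e' [insertion #2]
  Step 3: replace d->a
  Step 4: keep 'a'
  Step 5: keep 'b'
  Step 6: insert 'a' [insertion #3]
  Step 7: replace d->c
  Step 8: replace d->c
Total insertions: 3

3


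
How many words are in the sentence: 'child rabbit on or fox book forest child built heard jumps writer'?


Counting words by splitting on spaces:
  Word 1: 'child'
  Word 2: 'rabbit'
  Word 3: 'on'
  Word 4: 'or'
  Word 5: 'fox'
  Word 6: 'book'
  Word 7: 'forest'
  Word 8: 'child'
  Word 9: 'built'
  Word 10: 'heard'
  Word 11: 'jumps'
  Word 12: 'writer'
Total words: 12

12


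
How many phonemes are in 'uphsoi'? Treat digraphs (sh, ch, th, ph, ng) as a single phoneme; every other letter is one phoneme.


Parsing 'uphsoi' greedily, digraphs first:
  'u' -> vowel phoneme (phonemes so far: 1)
  'ph' -> digraph (1 consonant phoneme) (phonemes so far: 2)
  's' -> consonant phoneme (phonemes so far: 3)
  'o' -> vowel phoneme (phonemes so far: 4)
  'i' -> vowel phoneme (phonemes so far: 5)
Total phonemes: 5

5


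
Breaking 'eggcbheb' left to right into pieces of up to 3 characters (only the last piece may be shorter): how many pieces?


'eggcbheb' has 8 characters.
Chunking with max size 3:
  Chunk 1: 'egg' (positions 0-2)
  Chunk 2: 'cbh' (positions 3-5)
  Chunk 3: 'eb' (positions 6-7)
Total chunks: ceil(8 / 3) = 3

3


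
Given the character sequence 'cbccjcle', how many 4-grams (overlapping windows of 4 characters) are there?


String 'cbccjcle' has length L = 8.
Number of overlapping n-grams = L - n + 1
Substituting: 8 - 4 + 1 = 5

5


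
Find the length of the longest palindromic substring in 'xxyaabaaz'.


Scanning 'xxyaabaaz' for palindromic substrings.
Substring at positions 3-7: 'aabaa'.
Check: reverse('aabaa') = 'aabaa' -> palindrome confirmed.
Neighbouring characters ('y' / 'z') break symmetry, so it cannot extend further.
No longer palindromic substring exists; longest length = 5

5


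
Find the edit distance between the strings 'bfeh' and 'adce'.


Building DP table for s1='bfeh' (len 4) and s2='adce' (len 4):
       a  d  c  e
    0  1  2  3  4
  b 1  1  2  3  4
  f 2  2  2  3  4
  e 3  3  3  3  3
  h 4  4  4  4  4
Edit distance = dp[4][4] = 4

4


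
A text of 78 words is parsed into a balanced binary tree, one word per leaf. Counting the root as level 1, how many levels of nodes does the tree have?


In a balanced binary tree with n leaves the deepest leaf is ceil(log2(n)) edges below the root,
so counting node levels inclusive of root and leaves gives ceil(log2(n)) + 1 levels.
log2(78) = 6.2854
ceil(6.2854) = 7
levels = 7 + 1 = 8

8


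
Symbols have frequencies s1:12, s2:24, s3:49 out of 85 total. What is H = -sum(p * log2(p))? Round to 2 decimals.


Computing entropy H = -sum(p_i * log2(p_i)):
  s1: p = 12/85 = 0.1412, -p*log2(p) = 0.3987
  s2: p = 24/85 = 0.2824, -p*log2(p) = 0.5151
  s3: p = 49/85 = 0.5765, -p*log2(p) = 0.4581
H = sum of terms = 1.3719
Rounded to 2 decimals: 1.37

1.37


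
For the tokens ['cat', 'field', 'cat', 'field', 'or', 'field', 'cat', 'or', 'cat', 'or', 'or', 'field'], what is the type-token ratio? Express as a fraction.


Tokens: 12
Unique types: ('cat', 'field', 'or') = 3
TTR = 3/12
Simplify: divide both by 3 -> 1/4
TTR = 1/4

1/4


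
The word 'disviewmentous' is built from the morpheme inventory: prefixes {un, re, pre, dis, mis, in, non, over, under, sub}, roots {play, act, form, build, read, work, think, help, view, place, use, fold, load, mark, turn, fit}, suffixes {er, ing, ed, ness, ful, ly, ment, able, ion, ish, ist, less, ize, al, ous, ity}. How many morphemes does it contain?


Segmenting 'disviewmentous' against the inventory:
  'dis' -> prefix (morpheme 1)
  'view' -> root (morpheme 2)
  'ment' -> suffix (morpheme 3)
  'ous' -> suffix (morpheme 4)
Total morphemes: 4

4


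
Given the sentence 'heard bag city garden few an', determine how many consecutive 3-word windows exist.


Word trigrams from [6] words:
  Trigram 1: (heard bag city)
  Trigram 2: (bag city garden)
  Trigram 3: (city garden few)
  Trigram 4: (garden few an)
Total word trigrams: 6 - 2 = 4

4


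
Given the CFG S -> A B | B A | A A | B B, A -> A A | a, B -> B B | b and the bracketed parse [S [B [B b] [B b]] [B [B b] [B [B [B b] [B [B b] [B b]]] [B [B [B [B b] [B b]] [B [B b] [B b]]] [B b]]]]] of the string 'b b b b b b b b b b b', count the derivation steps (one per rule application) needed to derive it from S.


Every bracketed nonterminal node [X ...] in the tree is produced by exactly one rule application.
Reading the tree off as a leftmost derivation:
  Step 1: S  =>  B B   (applied S -> B B)
  Step 2: B B  =>  B B B   (applied B -> B B)
  Step 3: B B B  =>  b B B   (applied B -> b)
  Step 4: b B B  =>  b b B   (applied B -> b)
  Step 5: b b B  =>  b b B B   (applied B -> B B)
  Step 6: b b B B  =>  b b b B   (applied B -> b)
  Step 7: b b b B  =>  b b b B B   (applied B -> B B)
  Step 8: b b b B B  =>  b b b B B B   (applied B -> B B)
  Step 9: b b b B B B  =>  b b b b B B   (applied B -> b)
  Step 10: b b b b B B  =>  b b b b B B B   (applied B -> B B)
  Step 11: b b b b B B B  =>  b b b b b B B   (applied B -> b)
  Step 12: b b b b b B B  =>  b b b b b b B   (applied B -> b)
  Step 13: b b b b b b B  =>  b b b b b b B B   (applied B -> B B)
  Step 14: b b b b b b B B  =>  b b b b b b B B B   (applied B -> B B)
  Step 15: b b b b b b B B B  =>  b b b b b b B B B B   (applied B -> B B)
  Step 16: b b b b b b B B B B  =>  b b b b b b b B B B   (applied B -> b)
  Step 17: b b b b b b b B B B  =>  b b b b b b b b B B   (applied B -> b)
  Step 18: b b b b b b b b B B  =>  b b b b b b b b B B B   (applied B -> B B)
  Step 19: b b b b b b b b B B B  =>  b b b b b b b b b B B   (applied B -> b)
  Step 20: b b b b b b b b b B B  =>  b b b b b b b b b b B   (applied B -> b)
  Step 21: b b b b b b b b b b B  =>  b b b b b b b b b b b   (applied B -> b)
Final yield: b b b b b b b b b b b
Total rewrite steps: 21

21


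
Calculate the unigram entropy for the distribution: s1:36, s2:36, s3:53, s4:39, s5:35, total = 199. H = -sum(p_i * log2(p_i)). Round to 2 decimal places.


Computing entropy H = -sum(p_i * log2(p_i)):
  s1: p = 36/199 = 0.1809, -p*log2(p) = 0.4462
  s2: p = 36/199 = 0.1809, -p*log2(p) = 0.4462
  s3: p = 53/199 = 0.2663, -p*log2(p) = 0.5083
  s4: p = 39/199 = 0.1960, -p*log2(p) = 0.4608
  s5: p = 35/199 = 0.1759, -p*log2(p) = 0.4410
H = sum of terms = 2.3025
Rounded to 2 decimals: 2.30

2.30


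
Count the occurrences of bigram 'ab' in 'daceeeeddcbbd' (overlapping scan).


Scanning 'daceeeeddcbbd' for bigram 'ab':
  Position 0: 'da' -> no
  Position 1: 'ac' -> no
  Position 2: 'ce' -> no
  Position 3: 'ee' -> no
  Position 4: 'ee' -> no
  Position 5: 'ee' -> no
  Position 6: 'ed' -> no
  Position 7: 'dd' -> no
  Position 8: 'dc' -> no
  Position 9: 'cb' -> no
  Position 10: 'bb' -> no
  Position 11: 'bd' -> no
Total matches: 0

0


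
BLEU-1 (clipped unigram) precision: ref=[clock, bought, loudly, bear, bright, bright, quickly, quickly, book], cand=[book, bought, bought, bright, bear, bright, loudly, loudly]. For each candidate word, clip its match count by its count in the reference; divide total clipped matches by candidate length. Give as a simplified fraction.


Reference word counts: {'bear': 1, 'book': 1, 'bought': 1, 'bright': 2, 'clock': 1, 'loudly': 1, 'quickly': 2}
Checking each candidate word (with clipping):
  'book' -> in reference (ref count 1, used 1/1) -> match (matches: 1)
  'bought' -> in reference (ref count 1, used 1/1) -> match (matches: 2)
  'bought' -> ref count 1 already used up (1/1) -> clipped, no match (matches: 2)
  'bright' -> in reference (ref count 2, used 1/2) -> match (matches: 3)
  'bear' -> in reference (ref count 1, used 1/1) -> match (matches: 4)
  'bright' -> in reference (ref count 2, used 2/2) -> match (matches: 5)
  'loudly' -> in reference (ref count 1, used 1/1) -> match (matches: 6)
  'loudly' -> ref count 1 already used up (1/1) -> clipped, no match (matches: 6)
Clipped matches: 6, Candidate length: 8
Precision = 6/8 = 3/4

3/4


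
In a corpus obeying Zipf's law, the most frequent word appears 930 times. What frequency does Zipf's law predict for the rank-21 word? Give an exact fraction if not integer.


Zipf's law: freq(rank) = f1 / rank
f1 = 930, rank = 21
freq = 930 / 21
GCD(930, 21) = 3
Simplified: 310/7

310/7


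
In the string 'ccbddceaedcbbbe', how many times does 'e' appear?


Scanning 'ccbddceaedcbbbe' for 'e':
  Position 6: 'e' -> MATCH (count: 1)
  Position 8: 'e' -> MATCH (count: 2)
  Position 14: 'e' -> MATCH (count: 3)
Total occurrences of 'e': 3

3


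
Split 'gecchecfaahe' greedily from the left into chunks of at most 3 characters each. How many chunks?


'gecchecfaahe' has 12 characters.
Chunking with max size 3:
  Chunk 1: 'gec' (positions 0-2)
  Chunk 2: 'che' (positions 3-5)
  Chunk 3: 'cfa' (positions 6-8)
  Chunk 4: 'ahe' (positions 9-11)
Total chunks: ceil(12 / 3) = 4

4


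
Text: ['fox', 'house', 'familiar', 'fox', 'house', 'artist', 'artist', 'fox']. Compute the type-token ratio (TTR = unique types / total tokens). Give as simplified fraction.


Tokens: 8
Unique types: ('artist', 'familiar', 'fox', 'house') = 4
TTR = 4/8
Simplify: divide both by 4 -> 1/2
TTR = 1/2

1/2


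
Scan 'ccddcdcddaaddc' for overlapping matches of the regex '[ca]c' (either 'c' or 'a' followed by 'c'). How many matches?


Pattern: [ca]c means either 'c' or 'a' followed by 'c'.
Scanning 'ccddcdcddaaddc' position-by-position:
  Pos 0: window 'cc' -> MATCH
  Pos 1: window 'cd' -> no
  Pos 2: window 'dd' -> no
  Pos 3: window 'dc' -> no
  Pos 4: window 'cd' -> no
  Pos 5: window 'dc' -> no
  Pos 6: window 'cd' -> no
  Pos 7: window 'dd' -> no
  Pos 8: window 'da' -> no
  Pos 9: window 'aa' -> no
  Pos 10: window 'ad' -> no
  Pos 11: window 'dd' -> no
  Pos 12: window 'dc' -> no
  Pos 13: window 'c' -> no
Total matches: 1

1


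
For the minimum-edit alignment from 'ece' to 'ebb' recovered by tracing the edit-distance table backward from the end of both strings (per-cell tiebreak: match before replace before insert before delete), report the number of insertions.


Edit distance = 2. Backtracking from cell (3, 3) with preference match > replace > insert > delete,
then listing the resulting alignment 'ece' -> 'ebb' left to right:
  Step 1: keep 'e'
  Step 2: replace c->b
  Step 3: replace e->b
Total insertions: 0

0


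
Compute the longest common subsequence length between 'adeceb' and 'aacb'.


DP table for LCS of 'adeceb' and 'aacb':
       a  a  c  b
    0  0  0  0  0
  a 0  1  1  1  1
  d 0  1  1  1  1
  e 0  1  1  1  1
  c 0  1  1  2  2
  e 0  1  1  2  2
  b 0  1  1  2  3
LCS: 'acb'
LCS length = 3

3


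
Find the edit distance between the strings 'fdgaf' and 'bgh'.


Building DP table for s1='fdgaf' (len 5) and s2='bgh' (len 3):
       b  g  h
    0  1  2  3
  f 1  1  2  3
  d 2  2  2  3
  g 3  3  2  3
  a 4  4  3  3
  f 5  5  4  4
Edit distance = dp[5][3] = 4

4


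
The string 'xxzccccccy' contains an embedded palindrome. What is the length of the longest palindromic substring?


Scanning 'xxzccccccy' for palindromic substrings.
Substring at positions 3-8: 'cccccc'.
Check: reverse('cccccc') = 'cccccc' -> palindrome confirmed.
Neighbouring characters ('z' / 'y') break symmetry, so it cannot extend further.
No longer palindromic substring exists; longest length = 6

6


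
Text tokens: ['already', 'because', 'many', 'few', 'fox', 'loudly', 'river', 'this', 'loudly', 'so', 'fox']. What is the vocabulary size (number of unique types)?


Listing all tokens and tracking unique types:
  Token 1: 'already' -> NEW (unique so far: 1)
  Token 2: 'because' -> NEW (unique so far: 2)
  Token 3: 'many' -> NEW (unique so far: 3)
  Token 4: 'few' -> NEW (unique so far: 4)
  Token 5: 'fox' -> NEW (unique so far: 5)
  Token 6: 'loudly' -> NEW (unique so far: 6)
  Token 7: 'river' -> NEW (unique so far: 7)
  Token 8: 'this' -> NEW (unique so far: 8)
  Token 9: 'loudly' -> duplicate (unique so far: 8)
  Token 10: 'so' -> NEW (unique so far: 9)
  Token 11: 'fox' -> duplicate (unique so far: 9)
Unique types: ('already', 'because', 'few', 'fox', 'loudly', 'many', 'river', 'so', 'this')
Vocabulary size: 9

9


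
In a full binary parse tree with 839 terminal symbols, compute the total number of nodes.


Leaf nodes (terminals): 839
Internal nodes = n - 1 = 839 - 1 = 838
Total = leaves + internal = 839 + 838 = 1677

1677


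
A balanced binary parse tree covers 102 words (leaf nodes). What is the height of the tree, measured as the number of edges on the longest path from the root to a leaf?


In a balanced binary tree with n leaves the deepest leaf is ceil(log2(n)) edges below the root.
log2(102) = 6.6724
ceil(6.6724) = 7
height (edges) = 7

7


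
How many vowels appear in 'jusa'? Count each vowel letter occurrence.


Scanning each character of 'jusa':
  Position 1: 'j' -> consonant (running count: 0)
  Position 2: 'u' -> vowel (running count: 1)
  Position 3: 's' -> consonant (running count: 1)
  Position 4: 'a' -> vowel (running count: 2)
Total vowels: 2

2


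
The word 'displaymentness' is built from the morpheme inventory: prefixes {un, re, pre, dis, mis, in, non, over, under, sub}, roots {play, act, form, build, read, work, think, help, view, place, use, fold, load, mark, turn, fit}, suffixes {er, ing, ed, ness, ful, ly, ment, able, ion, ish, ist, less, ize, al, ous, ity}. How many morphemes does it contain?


Segmenting 'displaymentness' against the inventory:
  'dis' -> prefix (morpheme 1)
  'play' -> root (morpheme 2)
  'ment' -> suffix (morpheme 3)
  'ness' -> suffix (morpheme 4)
Total morphemes: 4

4


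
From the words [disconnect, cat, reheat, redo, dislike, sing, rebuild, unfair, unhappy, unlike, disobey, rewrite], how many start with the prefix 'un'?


Checking each word for prefix 'un':
  'disconnect' -> no (count: 0)
  'cat' -> no (count: 0)
  'reheat' -> no (count: 0)
  'redo' -> no (count: 0)
  'dislike' -> no (count: 0)
  'sing' -> no (count: 0)
  'rebuild' -> no (count: 0)
  'unfair' -> YES, starts with 'un' (count: 1)
  'unhappy' -> YES, starts with 'un' (count: 2)
  'unlike' -> YES, starts with 'un' (count: 3)
  'disobey' -> no (count: 3)
  'rewrite' -> no (count: 3)
Total with prefix 'un': 3

3


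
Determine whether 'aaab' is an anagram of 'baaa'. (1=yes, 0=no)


Sort characters of 'aaab': 'aaab'
Sort characters of 'baaa': 'aaab'
Sorted forms match -> they ARE anagrams
Result: 1

1


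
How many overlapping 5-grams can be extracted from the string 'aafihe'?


String 'aafihe' has length L = 6.
Number of overlapping n-grams = L - n + 1
Substituting: 6 - 5 + 1 = 2

2


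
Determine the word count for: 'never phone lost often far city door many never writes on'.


Counting words by splitting on spaces:
  Word 1: 'never'
  Word 2: 'phone'
  Word 3: 'lost'
  Word 4: 'often'
  Word 5: 'far'
  Word 6: 'city'
  Word 7: 'door'
  Word 8: 'many'
  Word 9: 'never'
  Word 10: 'writes'
  Word 11: 'on'
Total words: 11

11


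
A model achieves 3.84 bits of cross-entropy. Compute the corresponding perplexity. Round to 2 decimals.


Perplexity formula: PP = 2^H
H = 3.84
PP = 2^3.84
Decompose: 2^3.84 = 2^3 * 2^0.84
2^3 = 8, 2^0.84 ~ 1.7900501
PP ~ 8 * 1.7900501 = 14.3204008
Rounded to 2 decimals: 14.32

14.32


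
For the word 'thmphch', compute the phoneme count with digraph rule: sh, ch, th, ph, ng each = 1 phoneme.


Parsing 'thmphch' greedily, digraphs first:
  'th' -> digraph (1 consonant phoneme) (phonemes so far: 1)
  'm' -> consonant phoneme (phonemes so far: 2)
  'ph' -> digraph (1 consonant phoneme) (phonemes so far: 3)
  'ch' -> digraph (1 consonant phoneme) (phonemes so far: 4)
Total phonemes: 4

4


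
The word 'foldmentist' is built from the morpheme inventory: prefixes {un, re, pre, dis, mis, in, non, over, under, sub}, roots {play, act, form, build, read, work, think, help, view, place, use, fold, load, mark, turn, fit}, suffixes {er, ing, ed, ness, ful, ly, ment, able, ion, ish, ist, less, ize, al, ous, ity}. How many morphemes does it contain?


Segmenting 'foldmentist' against the inventory:
  'fold' -> root (morpheme 1)
  'ment' -> suffix (morpheme 2)
  'ist' -> suffix (morpheme 3)
Total morphemes: 3

3


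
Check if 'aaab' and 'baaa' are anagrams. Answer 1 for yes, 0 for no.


Sort characters of 'aaab': 'aaab'
Sort characters of 'baaa': 'aaab'
Sorted forms match -> they ARE anagrams
Result: 1

1


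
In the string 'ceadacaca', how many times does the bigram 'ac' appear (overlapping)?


Scanning 'ceadacaca' for bigram 'ac':
  Position 0: 'ce' -> no
  Position 1: 'ea' -> no
  Position 2: 'ad' -> no
  Position 3: 'da' -> no
  Position 4: 'ac' -> MATCH
  Position 5: 'ca' -> no
  Position 6: 'ac' -> MATCH
  Position 7: 'ca' -> no
Total matches: 2

2


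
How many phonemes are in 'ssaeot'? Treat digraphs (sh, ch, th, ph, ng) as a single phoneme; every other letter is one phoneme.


Parsing 'ssaeot' greedily, digraphs first:
  's' -> consonant phoneme (phonemes so far: 1)
  's' -> consonant phoneme (phonemes so far: 2)
  'a' -> vowel phoneme (phonemes so far: 3)
  'e' -> vowel phoneme (phonemes so far: 4)
  'o' -> vowel phoneme (phonemes so far: 5)
  't' -> consonant phoneme (phonemes so far: 6)
Total phonemes: 6

6


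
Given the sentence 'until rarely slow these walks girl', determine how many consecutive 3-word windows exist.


Word trigrams from [6] words:
  Trigram 1: (until rarely slow)
  Trigram 2: (rarely slow these)
  Trigram 3: (slow these walks)
  Trigram 4: (these walks girl)
Total word trigrams: 6 - 2 = 4

4


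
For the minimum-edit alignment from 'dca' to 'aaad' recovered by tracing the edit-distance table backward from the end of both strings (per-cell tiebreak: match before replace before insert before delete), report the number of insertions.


Edit distance = 3. Backtracking from cell (3, 4) with preference match > replace > insert > delete,
then listing the resulting alignment 'dca' -> 'aaad' left to right:
  Step 1: replace d->a
  Step 2: replace c->a
  Step 3: keep 'a'
  Step 4: insert 'd' [insertion #1]
Total insertions: 1

1


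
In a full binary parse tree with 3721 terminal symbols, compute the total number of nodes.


Leaf nodes (terminals): 3721
Internal nodes = n - 1 = 3721 - 1 = 3720
Total = leaves + internal = 3721 + 3720 = 7441

7441


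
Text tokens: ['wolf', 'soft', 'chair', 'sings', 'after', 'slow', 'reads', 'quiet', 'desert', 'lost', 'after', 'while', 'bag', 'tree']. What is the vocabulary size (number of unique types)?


Listing all tokens and tracking unique types:
  Token 1: 'wolf' -> NEW (unique so far: 1)
  Token 2: 'soft' -> NEW (unique so far: 2)
  Token 3: 'chair' -> NEW (unique so far: 3)
  Token 4: 'sings' -> NEW (unique so far: 4)
  Token 5: 'after' -> NEW (unique so far: 5)
  Token 6: 'slow' -> NEW (unique so far: 6)
  Token 7: 'reads' -> NEW (unique so far: 7)
  Token 8: 'quiet' -> NEW (unique so far: 8)
  Token 9: 'desert' -> NEW (unique so far: 9)
  Token 10: 'lost' -> NEW (unique so far: 10)
  Token 11: 'after' -> duplicate (unique so far: 10)
  Token 12: 'while' -> NEW (unique so far: 11)
  Token 13: 'bag' -> NEW (unique so far: 12)
  Token 14: 'tree' -> NEW (unique so far: 13)
Unique types: ('after', 'bag', 'chair', 'desert', 'lost', 'quiet', 'reads', 'sings', 'slow', 'soft', 'tree', 'while', 'wolf')
Vocabulary size: 13

13


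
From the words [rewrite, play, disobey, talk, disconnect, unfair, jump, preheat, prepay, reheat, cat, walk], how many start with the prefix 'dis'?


Checking each word for prefix 'dis':
  'rewrite' -> no (count: 0)
  'play' -> no (count: 0)
  'disobey' -> YES, starts with 'dis' (count: 1)
  'talk' -> no (count: 1)
  'disconnect' -> YES, starts with 'dis' (count: 2)
  'unfair' -> no (count: 2)
  'jump' -> no (count: 2)
  'preheat' -> no (count: 2)
  'prepay' -> no (count: 2)
  'reheat' -> no (count: 2)
  'cat' -> no (count: 2)
  'walk' -> no (count: 2)
Total with prefix 'dis': 2

2


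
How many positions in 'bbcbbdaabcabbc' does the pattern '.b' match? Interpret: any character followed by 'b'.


Pattern: .b means any character followed by 'b'.
Scanning 'bbcbbdaabcabbc' position-by-position:
  Pos 0: window 'bb' -> MATCH
  Pos 1: window 'bc' -> no
  Pos 2: window 'cb' -> MATCH
  Pos 3: window 'bb' -> MATCH
  Pos 4: window 'bd' -> no
  Pos 5: window 'da' -> no
  Pos 6: window 'aa' -> no
  Pos 7: window 'ab' -> MATCH
  Pos 8: window 'bc' -> no
  Pos 9: window 'ca' -> no
  Pos 10: window 'ab' -> MATCH
  Pos 11: window 'bb' -> MATCH
  Pos 12: window 'bc' -> no
  Pos 13: window 'c' -> no
Total matches: 6

6


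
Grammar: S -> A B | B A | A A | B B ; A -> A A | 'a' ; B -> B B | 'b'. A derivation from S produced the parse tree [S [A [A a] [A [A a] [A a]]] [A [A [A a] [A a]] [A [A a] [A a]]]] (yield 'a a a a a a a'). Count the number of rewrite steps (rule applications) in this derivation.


Every bracketed nonterminal node [X ...] in the tree is produced by exactly one rule application.
Reading the tree off as a leftmost derivation:
  Step 1: S  =>  A A   (applied S -> A A)
  Step 2: A A  =>  A A A   (applied A -> A A)
  Step 3: A A A  =>  a A A   (applied A -> a)
  Step 4: a A A  =>  a A A A   (applied A -> A A)
  Step 5: a A A A  =>  a a A A   (applied A -> a)
  Step 6: a a A A  =>  a a a A   (applied A -> a)
  Step 7: a a a A  =>  a a a A A   (applied A -> A A)
  Step 8: a a a A A  =>  a a a A A A   (applied A -> A A)
  Step 9: a a a A A A  =>  a a a a A A   (applied A -> a)
  Step 10: a a a a A A  =>  a a a a a A   (applied A -> a)
  Step 11: a a a a a A  =>  a a a a a A A   (applied A -> A A)
  Step 12: a a a a a A A  =>  a a a a a a A   (applied A -> a)
  Step 13: a a a a a a A  =>  a a a a a a a   (applied A -> a)
Final yield: a a a a a a a
Total rewrite steps: 13

13


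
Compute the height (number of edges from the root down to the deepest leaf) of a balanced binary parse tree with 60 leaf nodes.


In a balanced binary tree with n leaves the deepest leaf is ceil(log2(n)) edges below the root.
log2(60) = 5.9069
ceil(5.9069) = 6
height (edges) = 6

6


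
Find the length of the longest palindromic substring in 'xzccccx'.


Scanning 'xzccccx' for palindromic substrings.
Substring at positions 2-5: 'cccc'.
Check: reverse('cccc') = 'cccc' -> palindrome confirmed.
Neighbouring characters ('z' / 'x') break symmetry, so it cannot extend further.
No longer palindromic substring exists; longest length = 4

4


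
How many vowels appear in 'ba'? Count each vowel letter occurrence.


Scanning each character of 'ba':
  Position 1: 'b' -> consonant (running count: 0)
  Position 2: 'a' -> vowel (running count: 1)
Total vowels: 1

1


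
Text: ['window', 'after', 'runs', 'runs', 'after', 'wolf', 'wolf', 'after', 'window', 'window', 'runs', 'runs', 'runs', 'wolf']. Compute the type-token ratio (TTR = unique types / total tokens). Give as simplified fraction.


Tokens: 14
Unique types: ('after', 'runs', 'window', 'wolf') = 4
TTR = 4/14
Simplify: divide both by 2 -> 2/7
TTR = 2/7

2/7


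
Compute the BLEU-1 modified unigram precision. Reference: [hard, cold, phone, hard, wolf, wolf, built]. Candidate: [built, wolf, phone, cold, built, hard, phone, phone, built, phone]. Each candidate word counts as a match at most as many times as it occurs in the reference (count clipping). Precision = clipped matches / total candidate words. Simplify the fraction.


Reference word counts: {'built': 1, 'cold': 1, 'hard': 2, 'phone': 1, 'wolf': 2}
Checking each candidate word (with clipping):
  'built' -> in reference (ref count 1, used 1/1) -> match (matches: 1)
  'wolf' -> in reference (ref count 2, used 1/2) -> match (matches: 2)
  'phone' -> in reference (ref count 1, used 1/1) -> match (matches: 3)
  'cold' -> in reference (ref count 1, used 1/1) -> match (matches: 4)
  'built' -> ref count 1 already used up (1/1) -> clipped, no match (matches: 4)
  'hard' -> in reference (ref count 2, used 1/2) -> match (matches: 5)
  'phone' -> ref count 1 already used up (1/1) -> clipped, no match (matches: 5)
  'phone' -> ref count 1 already used up (1/1) -> clipped, no match (matches: 5)
  'built' -> ref count 1 already used up (1/1) -> clipped, no match (matches: 5)
  'phone' -> ref count 1 already used up (1/1) -> clipped, no match (matches: 5)
Clipped matches: 5, Candidate length: 10
Precision = 5/10 = 1/2

1/2
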